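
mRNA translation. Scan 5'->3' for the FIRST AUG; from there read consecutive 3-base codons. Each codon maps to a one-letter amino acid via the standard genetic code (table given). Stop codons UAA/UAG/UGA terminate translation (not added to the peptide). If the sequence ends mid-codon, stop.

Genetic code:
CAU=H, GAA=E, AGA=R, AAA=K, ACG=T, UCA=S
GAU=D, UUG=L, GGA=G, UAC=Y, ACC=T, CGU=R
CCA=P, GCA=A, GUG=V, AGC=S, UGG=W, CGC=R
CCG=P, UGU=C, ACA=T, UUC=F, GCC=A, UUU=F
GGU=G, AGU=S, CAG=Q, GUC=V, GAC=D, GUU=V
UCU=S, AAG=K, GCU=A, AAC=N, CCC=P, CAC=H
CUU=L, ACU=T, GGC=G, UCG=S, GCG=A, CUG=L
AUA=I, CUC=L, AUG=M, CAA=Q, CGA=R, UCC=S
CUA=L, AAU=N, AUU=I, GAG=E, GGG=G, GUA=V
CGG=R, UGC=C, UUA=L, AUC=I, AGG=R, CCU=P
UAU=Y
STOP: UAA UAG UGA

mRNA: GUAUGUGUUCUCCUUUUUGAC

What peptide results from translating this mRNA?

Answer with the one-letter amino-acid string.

Answer: MCSPF

Derivation:
start AUG at pos 2
pos 2: AUG -> M; peptide=M
pos 5: UGU -> C; peptide=MC
pos 8: UCU -> S; peptide=MCS
pos 11: CCU -> P; peptide=MCSP
pos 14: UUU -> F; peptide=MCSPF
pos 17: UGA -> STOP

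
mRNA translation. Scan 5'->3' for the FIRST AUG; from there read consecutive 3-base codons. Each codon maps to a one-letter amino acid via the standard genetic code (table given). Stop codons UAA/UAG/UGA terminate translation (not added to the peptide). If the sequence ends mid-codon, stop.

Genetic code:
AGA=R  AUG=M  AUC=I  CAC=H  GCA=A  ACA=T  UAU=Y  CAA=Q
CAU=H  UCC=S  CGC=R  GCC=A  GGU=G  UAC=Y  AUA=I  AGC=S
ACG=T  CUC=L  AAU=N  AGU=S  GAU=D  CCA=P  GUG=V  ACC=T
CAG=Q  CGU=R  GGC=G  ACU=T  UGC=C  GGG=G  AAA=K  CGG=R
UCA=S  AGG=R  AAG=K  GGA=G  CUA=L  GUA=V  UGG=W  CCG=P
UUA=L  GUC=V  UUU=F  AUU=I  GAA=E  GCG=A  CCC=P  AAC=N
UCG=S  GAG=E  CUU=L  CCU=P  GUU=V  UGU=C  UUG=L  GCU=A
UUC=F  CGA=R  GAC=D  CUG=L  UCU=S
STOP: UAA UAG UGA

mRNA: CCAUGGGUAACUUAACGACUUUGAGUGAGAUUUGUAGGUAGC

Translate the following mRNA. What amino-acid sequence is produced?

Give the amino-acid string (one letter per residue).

start AUG at pos 2
pos 2: AUG -> M; peptide=M
pos 5: GGU -> G; peptide=MG
pos 8: AAC -> N; peptide=MGN
pos 11: UUA -> L; peptide=MGNL
pos 14: ACG -> T; peptide=MGNLT
pos 17: ACU -> T; peptide=MGNLTT
pos 20: UUG -> L; peptide=MGNLTTL
pos 23: AGU -> S; peptide=MGNLTTLS
pos 26: GAG -> E; peptide=MGNLTTLSE
pos 29: AUU -> I; peptide=MGNLTTLSEI
pos 32: UGU -> C; peptide=MGNLTTLSEIC
pos 35: AGG -> R; peptide=MGNLTTLSEICR
pos 38: UAG -> STOP

Answer: MGNLTTLSEICR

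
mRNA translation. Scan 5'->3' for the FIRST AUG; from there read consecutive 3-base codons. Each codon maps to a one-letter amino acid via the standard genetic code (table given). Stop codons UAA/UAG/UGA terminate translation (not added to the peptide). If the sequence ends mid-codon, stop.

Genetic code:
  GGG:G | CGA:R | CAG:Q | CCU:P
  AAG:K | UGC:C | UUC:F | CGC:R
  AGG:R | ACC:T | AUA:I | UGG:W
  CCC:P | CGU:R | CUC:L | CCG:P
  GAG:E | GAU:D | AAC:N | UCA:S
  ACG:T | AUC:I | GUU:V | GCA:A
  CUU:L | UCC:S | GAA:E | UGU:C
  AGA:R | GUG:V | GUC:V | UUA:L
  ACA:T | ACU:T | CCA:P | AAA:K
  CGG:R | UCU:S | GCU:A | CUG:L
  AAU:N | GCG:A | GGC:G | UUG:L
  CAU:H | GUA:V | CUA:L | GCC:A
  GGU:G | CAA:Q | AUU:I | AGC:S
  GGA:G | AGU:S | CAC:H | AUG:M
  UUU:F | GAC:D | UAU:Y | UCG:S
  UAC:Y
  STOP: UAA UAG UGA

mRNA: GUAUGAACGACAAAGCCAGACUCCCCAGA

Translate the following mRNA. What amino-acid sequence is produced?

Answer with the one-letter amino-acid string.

start AUG at pos 2
pos 2: AUG -> M; peptide=M
pos 5: AAC -> N; peptide=MN
pos 8: GAC -> D; peptide=MND
pos 11: AAA -> K; peptide=MNDK
pos 14: GCC -> A; peptide=MNDKA
pos 17: AGA -> R; peptide=MNDKAR
pos 20: CUC -> L; peptide=MNDKARL
pos 23: CCC -> P; peptide=MNDKARLP
pos 26: AGA -> R; peptide=MNDKARLPR
pos 29: only 0 nt remain (<3), stop (end of mRNA)

Answer: MNDKARLPR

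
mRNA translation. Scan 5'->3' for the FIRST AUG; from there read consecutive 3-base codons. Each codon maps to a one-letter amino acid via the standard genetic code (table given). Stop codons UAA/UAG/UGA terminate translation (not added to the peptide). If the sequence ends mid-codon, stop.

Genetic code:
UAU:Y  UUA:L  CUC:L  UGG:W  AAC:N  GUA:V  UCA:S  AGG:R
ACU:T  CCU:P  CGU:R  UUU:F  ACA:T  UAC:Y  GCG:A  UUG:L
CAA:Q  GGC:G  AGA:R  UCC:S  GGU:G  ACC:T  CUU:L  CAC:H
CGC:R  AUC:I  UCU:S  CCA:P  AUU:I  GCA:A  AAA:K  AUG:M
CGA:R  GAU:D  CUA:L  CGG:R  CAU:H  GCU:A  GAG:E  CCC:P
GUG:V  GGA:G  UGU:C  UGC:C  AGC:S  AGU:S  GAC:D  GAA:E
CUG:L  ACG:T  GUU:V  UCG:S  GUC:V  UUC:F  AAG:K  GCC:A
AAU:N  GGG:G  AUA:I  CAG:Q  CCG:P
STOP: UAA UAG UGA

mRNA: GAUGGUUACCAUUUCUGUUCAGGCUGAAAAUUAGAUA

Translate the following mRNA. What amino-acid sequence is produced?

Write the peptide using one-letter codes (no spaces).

start AUG at pos 1
pos 1: AUG -> M; peptide=M
pos 4: GUU -> V; peptide=MV
pos 7: ACC -> T; peptide=MVT
pos 10: AUU -> I; peptide=MVTI
pos 13: UCU -> S; peptide=MVTIS
pos 16: GUU -> V; peptide=MVTISV
pos 19: CAG -> Q; peptide=MVTISVQ
pos 22: GCU -> A; peptide=MVTISVQA
pos 25: GAA -> E; peptide=MVTISVQAE
pos 28: AAU -> N; peptide=MVTISVQAEN
pos 31: UAG -> STOP

Answer: MVTISVQAEN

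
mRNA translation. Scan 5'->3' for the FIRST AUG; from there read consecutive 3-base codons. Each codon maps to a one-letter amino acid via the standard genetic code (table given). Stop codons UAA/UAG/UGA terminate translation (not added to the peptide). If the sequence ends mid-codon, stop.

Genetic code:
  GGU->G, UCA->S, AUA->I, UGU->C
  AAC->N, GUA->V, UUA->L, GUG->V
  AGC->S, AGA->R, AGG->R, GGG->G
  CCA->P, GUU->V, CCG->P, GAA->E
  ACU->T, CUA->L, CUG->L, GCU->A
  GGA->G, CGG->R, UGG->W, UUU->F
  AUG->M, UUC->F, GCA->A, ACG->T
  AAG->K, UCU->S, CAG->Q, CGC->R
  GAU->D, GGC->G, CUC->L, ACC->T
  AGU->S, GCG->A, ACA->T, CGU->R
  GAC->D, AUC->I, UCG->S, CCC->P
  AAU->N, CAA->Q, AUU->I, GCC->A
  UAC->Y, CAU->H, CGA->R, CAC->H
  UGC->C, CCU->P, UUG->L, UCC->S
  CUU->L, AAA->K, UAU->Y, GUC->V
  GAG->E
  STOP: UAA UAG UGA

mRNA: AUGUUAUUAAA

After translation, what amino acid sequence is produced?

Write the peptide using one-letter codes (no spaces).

start AUG at pos 0
pos 0: AUG -> M; peptide=M
pos 3: UUA -> L; peptide=ML
pos 6: UUA -> L; peptide=MLL
pos 9: only 2 nt remain (<3), stop (end of mRNA)

Answer: MLL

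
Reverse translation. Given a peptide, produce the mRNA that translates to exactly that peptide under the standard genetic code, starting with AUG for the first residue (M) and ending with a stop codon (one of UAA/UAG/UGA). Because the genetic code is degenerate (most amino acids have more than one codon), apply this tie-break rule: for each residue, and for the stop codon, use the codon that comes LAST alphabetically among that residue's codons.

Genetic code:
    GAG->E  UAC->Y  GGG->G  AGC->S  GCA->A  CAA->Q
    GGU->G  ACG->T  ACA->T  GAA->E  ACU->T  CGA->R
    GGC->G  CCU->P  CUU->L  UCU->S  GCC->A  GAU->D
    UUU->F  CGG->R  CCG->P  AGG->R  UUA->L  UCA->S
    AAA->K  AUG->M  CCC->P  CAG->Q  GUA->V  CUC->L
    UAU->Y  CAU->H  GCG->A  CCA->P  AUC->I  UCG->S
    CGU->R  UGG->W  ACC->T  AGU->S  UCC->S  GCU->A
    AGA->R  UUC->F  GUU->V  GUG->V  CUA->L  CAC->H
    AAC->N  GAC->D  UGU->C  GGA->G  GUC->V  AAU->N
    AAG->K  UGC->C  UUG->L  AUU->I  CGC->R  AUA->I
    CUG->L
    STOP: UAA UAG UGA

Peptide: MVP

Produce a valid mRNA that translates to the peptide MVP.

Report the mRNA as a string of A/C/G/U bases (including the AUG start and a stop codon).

Answer: mRNA: AUGGUUCCUUGA

Derivation:
residue 1: M -> AUG (start codon)
residue 2: V codons sorted = GUA,GUC,GUG,GUU -> pick last = GUU
residue 3: P codons sorted = CCA,CCC,CCG,CCU -> pick last = CCU
terminator: stop codons sorted = UAA,UAG,UGA -> pick last = UGA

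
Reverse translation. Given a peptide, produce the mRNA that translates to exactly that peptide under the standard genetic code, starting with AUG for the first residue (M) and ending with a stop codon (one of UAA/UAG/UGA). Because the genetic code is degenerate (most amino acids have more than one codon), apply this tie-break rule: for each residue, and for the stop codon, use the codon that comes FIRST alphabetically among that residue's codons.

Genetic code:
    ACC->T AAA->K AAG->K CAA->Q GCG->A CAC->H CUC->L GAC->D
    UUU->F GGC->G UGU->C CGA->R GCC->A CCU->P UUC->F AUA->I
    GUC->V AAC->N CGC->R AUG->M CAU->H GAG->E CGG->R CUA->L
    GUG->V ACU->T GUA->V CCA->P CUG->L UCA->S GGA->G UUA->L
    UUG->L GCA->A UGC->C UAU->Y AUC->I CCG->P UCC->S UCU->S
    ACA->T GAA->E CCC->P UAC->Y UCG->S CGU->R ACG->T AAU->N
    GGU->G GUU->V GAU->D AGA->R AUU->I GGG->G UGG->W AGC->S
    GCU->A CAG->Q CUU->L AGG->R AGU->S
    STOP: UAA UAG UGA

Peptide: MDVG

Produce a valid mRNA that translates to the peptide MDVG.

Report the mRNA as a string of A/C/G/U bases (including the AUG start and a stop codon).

residue 1: M -> AUG (start codon)
residue 2: D codons sorted = GAC,GAU -> pick first = GAC
residue 3: V codons sorted = GUA,GUC,GUG,GUU -> pick first = GUA
residue 4: G codons sorted = GGA,GGC,GGG,GGU -> pick first = GGA
terminator: stop codons sorted = UAA,UAG,UGA -> pick first = UAA

Answer: mRNA: AUGGACGUAGGAUAA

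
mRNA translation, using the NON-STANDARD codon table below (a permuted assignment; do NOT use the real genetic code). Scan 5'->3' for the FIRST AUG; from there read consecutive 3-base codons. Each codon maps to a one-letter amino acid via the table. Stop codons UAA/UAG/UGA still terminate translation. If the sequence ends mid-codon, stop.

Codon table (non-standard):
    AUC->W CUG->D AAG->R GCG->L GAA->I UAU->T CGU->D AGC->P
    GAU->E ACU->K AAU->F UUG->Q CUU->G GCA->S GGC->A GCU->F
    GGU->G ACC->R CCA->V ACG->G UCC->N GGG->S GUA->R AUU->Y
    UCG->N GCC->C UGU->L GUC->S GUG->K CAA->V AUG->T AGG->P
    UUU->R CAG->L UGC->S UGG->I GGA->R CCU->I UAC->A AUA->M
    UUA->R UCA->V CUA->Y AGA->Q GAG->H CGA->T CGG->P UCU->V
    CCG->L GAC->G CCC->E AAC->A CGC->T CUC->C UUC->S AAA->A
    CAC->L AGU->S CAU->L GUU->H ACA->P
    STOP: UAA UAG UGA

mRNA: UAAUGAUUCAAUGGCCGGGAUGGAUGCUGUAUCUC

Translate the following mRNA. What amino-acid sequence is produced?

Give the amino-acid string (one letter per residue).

start AUG at pos 2
pos 2: AUG -> T; peptide=T
pos 5: AUU -> Y; peptide=TY
pos 8: CAA -> V; peptide=TYV
pos 11: UGG -> I; peptide=TYVI
pos 14: CCG -> L; peptide=TYVIL
pos 17: GGA -> R; peptide=TYVILR
pos 20: UGG -> I; peptide=TYVILRI
pos 23: AUG -> T; peptide=TYVILRIT
pos 26: CUG -> D; peptide=TYVILRITD
pos 29: UAU -> T; peptide=TYVILRITDT
pos 32: CUC -> C; peptide=TYVILRITDTC
pos 35: only 0 nt remain (<3), stop (end of mRNA)

Answer: TYVILRITDTC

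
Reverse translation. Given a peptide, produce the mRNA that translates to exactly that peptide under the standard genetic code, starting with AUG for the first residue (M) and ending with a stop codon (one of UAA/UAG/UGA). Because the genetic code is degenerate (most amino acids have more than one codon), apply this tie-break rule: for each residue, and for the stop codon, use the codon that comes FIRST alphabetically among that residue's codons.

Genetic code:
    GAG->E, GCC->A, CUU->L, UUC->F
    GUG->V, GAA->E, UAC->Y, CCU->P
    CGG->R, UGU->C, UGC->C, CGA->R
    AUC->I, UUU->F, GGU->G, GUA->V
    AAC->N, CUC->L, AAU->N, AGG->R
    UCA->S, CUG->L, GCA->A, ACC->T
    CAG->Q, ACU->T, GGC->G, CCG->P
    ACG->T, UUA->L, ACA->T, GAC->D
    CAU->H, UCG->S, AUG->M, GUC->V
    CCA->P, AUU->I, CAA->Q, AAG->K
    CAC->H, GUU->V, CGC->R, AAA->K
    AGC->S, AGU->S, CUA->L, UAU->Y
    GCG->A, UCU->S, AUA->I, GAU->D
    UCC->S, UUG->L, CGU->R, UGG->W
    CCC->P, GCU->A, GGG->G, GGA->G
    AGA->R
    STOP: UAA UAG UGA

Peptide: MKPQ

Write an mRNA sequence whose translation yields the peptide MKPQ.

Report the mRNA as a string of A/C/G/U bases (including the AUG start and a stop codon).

Answer: mRNA: AUGAAACCACAAUAA

Derivation:
residue 1: M -> AUG (start codon)
residue 2: K codons sorted = AAA,AAG -> pick first = AAA
residue 3: P codons sorted = CCA,CCC,CCG,CCU -> pick first = CCA
residue 4: Q codons sorted = CAA,CAG -> pick first = CAA
terminator: stop codons sorted = UAA,UAG,UGA -> pick first = UAA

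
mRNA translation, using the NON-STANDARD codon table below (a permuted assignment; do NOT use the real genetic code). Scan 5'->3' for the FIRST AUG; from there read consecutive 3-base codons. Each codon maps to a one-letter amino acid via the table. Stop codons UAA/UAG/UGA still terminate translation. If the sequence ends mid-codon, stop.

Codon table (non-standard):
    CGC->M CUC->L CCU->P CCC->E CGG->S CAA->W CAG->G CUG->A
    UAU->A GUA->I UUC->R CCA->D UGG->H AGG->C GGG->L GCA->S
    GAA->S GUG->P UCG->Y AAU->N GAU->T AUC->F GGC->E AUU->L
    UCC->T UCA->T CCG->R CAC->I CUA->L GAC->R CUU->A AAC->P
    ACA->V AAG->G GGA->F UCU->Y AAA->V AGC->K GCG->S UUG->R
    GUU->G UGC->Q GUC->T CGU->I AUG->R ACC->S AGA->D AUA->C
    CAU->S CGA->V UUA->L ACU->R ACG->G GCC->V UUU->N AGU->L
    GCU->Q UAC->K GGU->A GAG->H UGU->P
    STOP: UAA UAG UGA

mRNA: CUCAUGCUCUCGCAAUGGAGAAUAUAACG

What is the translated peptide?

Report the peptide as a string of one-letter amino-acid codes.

Answer: RLYWHDC

Derivation:
start AUG at pos 3
pos 3: AUG -> R; peptide=R
pos 6: CUC -> L; peptide=RL
pos 9: UCG -> Y; peptide=RLY
pos 12: CAA -> W; peptide=RLYW
pos 15: UGG -> H; peptide=RLYWH
pos 18: AGA -> D; peptide=RLYWHD
pos 21: AUA -> C; peptide=RLYWHDC
pos 24: UAA -> STOP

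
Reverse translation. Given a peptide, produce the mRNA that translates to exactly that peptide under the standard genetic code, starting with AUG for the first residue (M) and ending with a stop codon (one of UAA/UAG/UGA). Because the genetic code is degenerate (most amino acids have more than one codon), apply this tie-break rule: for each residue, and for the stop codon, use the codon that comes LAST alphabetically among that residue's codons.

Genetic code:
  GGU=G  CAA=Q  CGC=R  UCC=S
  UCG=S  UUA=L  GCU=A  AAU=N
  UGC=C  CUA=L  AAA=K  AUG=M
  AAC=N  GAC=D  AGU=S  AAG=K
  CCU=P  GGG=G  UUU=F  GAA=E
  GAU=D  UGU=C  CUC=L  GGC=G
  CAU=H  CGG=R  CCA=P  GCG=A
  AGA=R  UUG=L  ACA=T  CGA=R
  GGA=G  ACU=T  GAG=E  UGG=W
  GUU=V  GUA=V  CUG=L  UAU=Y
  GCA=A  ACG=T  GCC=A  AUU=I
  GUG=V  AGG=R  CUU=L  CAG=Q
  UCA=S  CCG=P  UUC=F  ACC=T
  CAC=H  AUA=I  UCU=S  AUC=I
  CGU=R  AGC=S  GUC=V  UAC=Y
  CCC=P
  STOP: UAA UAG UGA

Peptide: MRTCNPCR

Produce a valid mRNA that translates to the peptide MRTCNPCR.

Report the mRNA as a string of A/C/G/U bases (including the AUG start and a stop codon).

residue 1: M -> AUG (start codon)
residue 2: R codons sorted = AGA,AGG,CGA,CGC,CGG,CGU -> pick last = CGU
residue 3: T codons sorted = ACA,ACC,ACG,ACU -> pick last = ACU
residue 4: C codons sorted = UGC,UGU -> pick last = UGU
residue 5: N codons sorted = AAC,AAU -> pick last = AAU
residue 6: P codons sorted = CCA,CCC,CCG,CCU -> pick last = CCU
residue 7: C codons sorted = UGC,UGU -> pick last = UGU
residue 8: R codons sorted = AGA,AGG,CGA,CGC,CGG,CGU -> pick last = CGU
terminator: stop codons sorted = UAA,UAG,UGA -> pick last = UGA

Answer: mRNA: AUGCGUACUUGUAAUCCUUGUCGUUGA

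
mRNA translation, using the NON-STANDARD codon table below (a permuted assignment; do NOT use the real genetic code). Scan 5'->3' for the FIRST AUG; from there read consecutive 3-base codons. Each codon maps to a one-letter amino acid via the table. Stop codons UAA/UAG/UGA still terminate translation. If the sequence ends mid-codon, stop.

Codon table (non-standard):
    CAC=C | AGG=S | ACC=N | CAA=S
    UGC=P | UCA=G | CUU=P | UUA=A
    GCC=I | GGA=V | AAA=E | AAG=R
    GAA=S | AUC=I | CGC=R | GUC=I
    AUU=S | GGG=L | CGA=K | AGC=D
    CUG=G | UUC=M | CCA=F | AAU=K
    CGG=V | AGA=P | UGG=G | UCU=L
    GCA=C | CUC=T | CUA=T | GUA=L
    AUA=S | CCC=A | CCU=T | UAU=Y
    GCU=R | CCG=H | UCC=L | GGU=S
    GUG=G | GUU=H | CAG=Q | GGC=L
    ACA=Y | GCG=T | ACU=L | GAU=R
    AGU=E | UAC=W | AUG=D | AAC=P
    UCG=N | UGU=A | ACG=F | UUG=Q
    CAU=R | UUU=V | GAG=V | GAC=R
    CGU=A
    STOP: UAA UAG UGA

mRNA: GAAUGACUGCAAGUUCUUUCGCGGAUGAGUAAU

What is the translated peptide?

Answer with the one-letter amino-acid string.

Answer: DLCELMTRV

Derivation:
start AUG at pos 2
pos 2: AUG -> D; peptide=D
pos 5: ACU -> L; peptide=DL
pos 8: GCA -> C; peptide=DLC
pos 11: AGU -> E; peptide=DLCE
pos 14: UCU -> L; peptide=DLCEL
pos 17: UUC -> M; peptide=DLCELM
pos 20: GCG -> T; peptide=DLCELMT
pos 23: GAU -> R; peptide=DLCELMTR
pos 26: GAG -> V; peptide=DLCELMTRV
pos 29: UAA -> STOP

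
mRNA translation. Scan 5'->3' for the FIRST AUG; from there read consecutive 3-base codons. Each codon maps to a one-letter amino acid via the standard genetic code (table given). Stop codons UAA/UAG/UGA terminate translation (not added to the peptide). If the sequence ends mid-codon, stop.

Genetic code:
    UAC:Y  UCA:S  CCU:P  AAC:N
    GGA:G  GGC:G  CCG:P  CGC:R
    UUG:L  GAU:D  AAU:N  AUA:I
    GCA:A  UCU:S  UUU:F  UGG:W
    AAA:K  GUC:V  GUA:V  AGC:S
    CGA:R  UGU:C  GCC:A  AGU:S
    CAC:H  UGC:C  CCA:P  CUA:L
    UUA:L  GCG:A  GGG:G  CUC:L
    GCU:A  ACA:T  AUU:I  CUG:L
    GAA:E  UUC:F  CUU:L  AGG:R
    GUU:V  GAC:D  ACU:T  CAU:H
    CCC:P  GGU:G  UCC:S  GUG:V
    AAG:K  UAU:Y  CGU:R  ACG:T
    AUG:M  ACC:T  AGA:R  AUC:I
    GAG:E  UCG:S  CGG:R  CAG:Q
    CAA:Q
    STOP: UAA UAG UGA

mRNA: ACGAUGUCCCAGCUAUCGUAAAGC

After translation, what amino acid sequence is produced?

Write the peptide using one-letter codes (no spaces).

start AUG at pos 3
pos 3: AUG -> M; peptide=M
pos 6: UCC -> S; peptide=MS
pos 9: CAG -> Q; peptide=MSQ
pos 12: CUA -> L; peptide=MSQL
pos 15: UCG -> S; peptide=MSQLS
pos 18: UAA -> STOP

Answer: MSQLS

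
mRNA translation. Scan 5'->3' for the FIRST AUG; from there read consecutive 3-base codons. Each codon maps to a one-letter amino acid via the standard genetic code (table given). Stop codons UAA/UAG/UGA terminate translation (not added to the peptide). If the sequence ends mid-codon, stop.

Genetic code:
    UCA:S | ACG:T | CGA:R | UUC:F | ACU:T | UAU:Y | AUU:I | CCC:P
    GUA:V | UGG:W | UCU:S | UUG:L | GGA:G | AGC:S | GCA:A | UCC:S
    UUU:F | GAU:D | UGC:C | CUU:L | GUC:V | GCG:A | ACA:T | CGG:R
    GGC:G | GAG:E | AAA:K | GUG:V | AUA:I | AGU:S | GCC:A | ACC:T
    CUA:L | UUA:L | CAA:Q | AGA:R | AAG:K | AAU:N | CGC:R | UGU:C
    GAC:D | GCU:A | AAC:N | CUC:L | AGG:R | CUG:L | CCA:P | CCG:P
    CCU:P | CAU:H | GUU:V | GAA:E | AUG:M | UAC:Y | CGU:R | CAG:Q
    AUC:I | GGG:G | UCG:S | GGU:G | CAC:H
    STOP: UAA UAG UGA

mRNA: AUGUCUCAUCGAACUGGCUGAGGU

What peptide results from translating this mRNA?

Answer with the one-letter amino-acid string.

Answer: MSHRTG

Derivation:
start AUG at pos 0
pos 0: AUG -> M; peptide=M
pos 3: UCU -> S; peptide=MS
pos 6: CAU -> H; peptide=MSH
pos 9: CGA -> R; peptide=MSHR
pos 12: ACU -> T; peptide=MSHRT
pos 15: GGC -> G; peptide=MSHRTG
pos 18: UGA -> STOP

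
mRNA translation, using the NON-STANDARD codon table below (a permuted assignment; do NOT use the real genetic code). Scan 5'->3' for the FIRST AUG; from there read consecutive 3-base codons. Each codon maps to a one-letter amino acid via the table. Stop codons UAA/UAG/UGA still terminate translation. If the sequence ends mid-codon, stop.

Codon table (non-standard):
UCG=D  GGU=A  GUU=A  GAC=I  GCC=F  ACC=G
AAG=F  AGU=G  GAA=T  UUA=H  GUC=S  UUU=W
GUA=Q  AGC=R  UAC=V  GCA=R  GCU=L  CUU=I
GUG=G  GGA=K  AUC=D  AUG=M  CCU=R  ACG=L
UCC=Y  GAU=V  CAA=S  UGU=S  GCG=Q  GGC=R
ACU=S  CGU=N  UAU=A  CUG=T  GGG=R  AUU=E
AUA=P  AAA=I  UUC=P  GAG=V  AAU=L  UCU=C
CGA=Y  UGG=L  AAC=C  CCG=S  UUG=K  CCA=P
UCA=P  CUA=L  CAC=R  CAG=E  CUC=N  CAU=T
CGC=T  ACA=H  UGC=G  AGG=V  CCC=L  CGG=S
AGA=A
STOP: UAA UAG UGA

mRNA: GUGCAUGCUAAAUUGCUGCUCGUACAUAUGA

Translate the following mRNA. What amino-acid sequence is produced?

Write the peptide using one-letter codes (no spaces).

Answer: MLLGGDVP

Derivation:
start AUG at pos 4
pos 4: AUG -> M; peptide=M
pos 7: CUA -> L; peptide=ML
pos 10: AAU -> L; peptide=MLL
pos 13: UGC -> G; peptide=MLLG
pos 16: UGC -> G; peptide=MLLGG
pos 19: UCG -> D; peptide=MLLGGD
pos 22: UAC -> V; peptide=MLLGGDV
pos 25: AUA -> P; peptide=MLLGGDVP
pos 28: UGA -> STOP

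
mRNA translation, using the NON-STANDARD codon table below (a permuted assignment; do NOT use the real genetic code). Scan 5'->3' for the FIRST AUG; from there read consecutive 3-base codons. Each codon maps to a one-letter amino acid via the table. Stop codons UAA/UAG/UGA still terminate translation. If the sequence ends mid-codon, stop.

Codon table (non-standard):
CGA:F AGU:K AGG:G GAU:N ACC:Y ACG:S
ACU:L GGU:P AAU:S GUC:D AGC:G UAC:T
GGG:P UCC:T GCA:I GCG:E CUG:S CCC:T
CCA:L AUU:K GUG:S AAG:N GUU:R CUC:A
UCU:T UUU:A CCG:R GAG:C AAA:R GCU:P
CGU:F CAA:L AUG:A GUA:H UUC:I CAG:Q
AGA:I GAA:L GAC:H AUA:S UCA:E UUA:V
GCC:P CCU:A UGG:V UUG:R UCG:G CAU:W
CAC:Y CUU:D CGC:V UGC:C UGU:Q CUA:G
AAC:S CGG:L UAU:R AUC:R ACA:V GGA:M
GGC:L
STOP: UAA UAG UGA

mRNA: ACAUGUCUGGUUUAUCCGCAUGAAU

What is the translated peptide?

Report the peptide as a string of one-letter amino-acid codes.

start AUG at pos 2
pos 2: AUG -> A; peptide=A
pos 5: UCU -> T; peptide=AT
pos 8: GGU -> P; peptide=ATP
pos 11: UUA -> V; peptide=ATPV
pos 14: UCC -> T; peptide=ATPVT
pos 17: GCA -> I; peptide=ATPVTI
pos 20: UGA -> STOP

Answer: ATPVTI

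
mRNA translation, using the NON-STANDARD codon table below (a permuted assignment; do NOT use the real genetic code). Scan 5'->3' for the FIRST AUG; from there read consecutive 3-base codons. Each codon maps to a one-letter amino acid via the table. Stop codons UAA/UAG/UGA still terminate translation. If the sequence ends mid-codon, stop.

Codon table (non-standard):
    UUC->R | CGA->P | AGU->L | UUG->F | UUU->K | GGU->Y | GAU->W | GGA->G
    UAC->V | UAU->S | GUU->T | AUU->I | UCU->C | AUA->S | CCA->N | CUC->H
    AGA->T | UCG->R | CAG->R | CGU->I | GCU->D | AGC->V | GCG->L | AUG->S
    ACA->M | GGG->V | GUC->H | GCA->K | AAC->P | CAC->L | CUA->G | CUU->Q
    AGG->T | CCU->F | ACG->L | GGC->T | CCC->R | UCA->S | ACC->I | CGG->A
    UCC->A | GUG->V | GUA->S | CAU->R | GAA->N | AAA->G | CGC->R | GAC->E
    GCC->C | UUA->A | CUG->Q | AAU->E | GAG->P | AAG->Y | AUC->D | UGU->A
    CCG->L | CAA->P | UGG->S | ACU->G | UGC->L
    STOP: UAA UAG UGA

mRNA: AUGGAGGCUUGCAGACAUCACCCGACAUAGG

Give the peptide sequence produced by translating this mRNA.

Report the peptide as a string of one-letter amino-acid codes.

Answer: SPDLTRLLM

Derivation:
start AUG at pos 0
pos 0: AUG -> S; peptide=S
pos 3: GAG -> P; peptide=SP
pos 6: GCU -> D; peptide=SPD
pos 9: UGC -> L; peptide=SPDL
pos 12: AGA -> T; peptide=SPDLT
pos 15: CAU -> R; peptide=SPDLTR
pos 18: CAC -> L; peptide=SPDLTRL
pos 21: CCG -> L; peptide=SPDLTRLL
pos 24: ACA -> M; peptide=SPDLTRLLM
pos 27: UAG -> STOP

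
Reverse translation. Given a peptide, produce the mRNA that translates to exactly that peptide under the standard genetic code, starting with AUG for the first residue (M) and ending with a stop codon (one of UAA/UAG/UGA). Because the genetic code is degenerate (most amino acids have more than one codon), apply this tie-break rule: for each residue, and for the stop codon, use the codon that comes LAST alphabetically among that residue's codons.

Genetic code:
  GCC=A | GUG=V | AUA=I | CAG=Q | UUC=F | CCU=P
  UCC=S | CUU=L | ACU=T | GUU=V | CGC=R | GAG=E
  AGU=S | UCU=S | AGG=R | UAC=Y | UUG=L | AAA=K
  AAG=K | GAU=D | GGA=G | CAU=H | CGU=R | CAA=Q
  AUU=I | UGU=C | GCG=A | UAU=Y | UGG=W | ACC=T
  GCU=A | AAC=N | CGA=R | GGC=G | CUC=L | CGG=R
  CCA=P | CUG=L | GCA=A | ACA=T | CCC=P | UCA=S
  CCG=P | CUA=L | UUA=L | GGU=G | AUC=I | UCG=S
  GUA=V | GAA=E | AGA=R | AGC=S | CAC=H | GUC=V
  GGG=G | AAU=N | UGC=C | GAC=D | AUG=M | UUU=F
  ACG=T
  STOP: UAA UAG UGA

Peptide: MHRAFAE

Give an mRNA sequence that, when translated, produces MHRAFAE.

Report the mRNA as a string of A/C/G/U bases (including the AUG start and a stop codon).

residue 1: M -> AUG (start codon)
residue 2: H codons sorted = CAC,CAU -> pick last = CAU
residue 3: R codons sorted = AGA,AGG,CGA,CGC,CGG,CGU -> pick last = CGU
residue 4: A codons sorted = GCA,GCC,GCG,GCU -> pick last = GCU
residue 5: F codons sorted = UUC,UUU -> pick last = UUU
residue 6: A codons sorted = GCA,GCC,GCG,GCU -> pick last = GCU
residue 7: E codons sorted = GAA,GAG -> pick last = GAG
terminator: stop codons sorted = UAA,UAG,UGA -> pick last = UGA

Answer: mRNA: AUGCAUCGUGCUUUUGCUGAGUGA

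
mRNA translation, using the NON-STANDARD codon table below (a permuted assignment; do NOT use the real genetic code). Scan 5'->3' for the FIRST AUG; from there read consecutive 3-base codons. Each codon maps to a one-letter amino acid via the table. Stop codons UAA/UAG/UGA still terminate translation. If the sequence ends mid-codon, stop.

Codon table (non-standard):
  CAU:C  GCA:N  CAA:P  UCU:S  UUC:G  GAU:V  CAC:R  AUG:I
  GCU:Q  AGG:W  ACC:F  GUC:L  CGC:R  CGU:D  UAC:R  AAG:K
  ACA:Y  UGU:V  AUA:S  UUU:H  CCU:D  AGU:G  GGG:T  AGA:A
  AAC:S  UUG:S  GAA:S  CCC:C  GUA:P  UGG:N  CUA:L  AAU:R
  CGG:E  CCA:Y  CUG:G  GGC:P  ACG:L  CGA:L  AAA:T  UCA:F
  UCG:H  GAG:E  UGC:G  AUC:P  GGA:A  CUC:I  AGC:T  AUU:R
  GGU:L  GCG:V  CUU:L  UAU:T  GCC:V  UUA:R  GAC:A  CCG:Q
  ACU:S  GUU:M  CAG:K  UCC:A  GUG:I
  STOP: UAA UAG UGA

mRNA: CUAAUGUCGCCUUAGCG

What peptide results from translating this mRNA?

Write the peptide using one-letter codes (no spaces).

start AUG at pos 3
pos 3: AUG -> I; peptide=I
pos 6: UCG -> H; peptide=IH
pos 9: CCU -> D; peptide=IHD
pos 12: UAG -> STOP

Answer: IHD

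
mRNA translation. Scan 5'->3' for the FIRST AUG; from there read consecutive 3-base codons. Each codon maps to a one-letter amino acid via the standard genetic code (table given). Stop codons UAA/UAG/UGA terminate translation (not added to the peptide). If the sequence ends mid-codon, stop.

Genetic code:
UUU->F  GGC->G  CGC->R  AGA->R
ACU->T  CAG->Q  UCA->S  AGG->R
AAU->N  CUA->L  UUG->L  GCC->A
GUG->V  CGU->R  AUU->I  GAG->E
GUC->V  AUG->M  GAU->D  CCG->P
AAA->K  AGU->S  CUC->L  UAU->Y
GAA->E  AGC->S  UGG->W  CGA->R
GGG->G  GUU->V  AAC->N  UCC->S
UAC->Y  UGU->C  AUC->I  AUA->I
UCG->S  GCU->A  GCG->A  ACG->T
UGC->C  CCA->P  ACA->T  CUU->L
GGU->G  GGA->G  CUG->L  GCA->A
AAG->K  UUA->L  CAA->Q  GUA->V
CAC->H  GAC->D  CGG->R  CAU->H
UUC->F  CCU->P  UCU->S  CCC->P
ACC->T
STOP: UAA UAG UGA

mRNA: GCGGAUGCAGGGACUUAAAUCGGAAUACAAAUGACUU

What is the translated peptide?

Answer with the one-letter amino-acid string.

Answer: MQGLKSEYK

Derivation:
start AUG at pos 4
pos 4: AUG -> M; peptide=M
pos 7: CAG -> Q; peptide=MQ
pos 10: GGA -> G; peptide=MQG
pos 13: CUU -> L; peptide=MQGL
pos 16: AAA -> K; peptide=MQGLK
pos 19: UCG -> S; peptide=MQGLKS
pos 22: GAA -> E; peptide=MQGLKSE
pos 25: UAC -> Y; peptide=MQGLKSEY
pos 28: AAA -> K; peptide=MQGLKSEYK
pos 31: UGA -> STOP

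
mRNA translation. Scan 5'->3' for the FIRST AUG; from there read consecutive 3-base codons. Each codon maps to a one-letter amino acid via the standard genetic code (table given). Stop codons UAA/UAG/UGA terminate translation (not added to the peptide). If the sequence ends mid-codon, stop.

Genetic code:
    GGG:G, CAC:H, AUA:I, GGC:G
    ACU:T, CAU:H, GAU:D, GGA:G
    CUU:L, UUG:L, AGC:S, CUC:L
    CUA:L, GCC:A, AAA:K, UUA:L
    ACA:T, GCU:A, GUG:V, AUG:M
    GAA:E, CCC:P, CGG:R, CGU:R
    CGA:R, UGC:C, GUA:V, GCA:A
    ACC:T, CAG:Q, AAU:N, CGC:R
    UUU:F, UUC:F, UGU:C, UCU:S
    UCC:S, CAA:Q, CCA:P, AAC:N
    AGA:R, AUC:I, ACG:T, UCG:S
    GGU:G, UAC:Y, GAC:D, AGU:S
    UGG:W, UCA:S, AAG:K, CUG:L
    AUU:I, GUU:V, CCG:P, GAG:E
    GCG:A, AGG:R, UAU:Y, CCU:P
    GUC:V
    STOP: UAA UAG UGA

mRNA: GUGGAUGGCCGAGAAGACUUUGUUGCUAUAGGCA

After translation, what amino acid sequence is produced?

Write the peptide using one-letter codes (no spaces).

Answer: MAEKTLLL

Derivation:
start AUG at pos 4
pos 4: AUG -> M; peptide=M
pos 7: GCC -> A; peptide=MA
pos 10: GAG -> E; peptide=MAE
pos 13: AAG -> K; peptide=MAEK
pos 16: ACU -> T; peptide=MAEKT
pos 19: UUG -> L; peptide=MAEKTL
pos 22: UUG -> L; peptide=MAEKTLL
pos 25: CUA -> L; peptide=MAEKTLLL
pos 28: UAG -> STOP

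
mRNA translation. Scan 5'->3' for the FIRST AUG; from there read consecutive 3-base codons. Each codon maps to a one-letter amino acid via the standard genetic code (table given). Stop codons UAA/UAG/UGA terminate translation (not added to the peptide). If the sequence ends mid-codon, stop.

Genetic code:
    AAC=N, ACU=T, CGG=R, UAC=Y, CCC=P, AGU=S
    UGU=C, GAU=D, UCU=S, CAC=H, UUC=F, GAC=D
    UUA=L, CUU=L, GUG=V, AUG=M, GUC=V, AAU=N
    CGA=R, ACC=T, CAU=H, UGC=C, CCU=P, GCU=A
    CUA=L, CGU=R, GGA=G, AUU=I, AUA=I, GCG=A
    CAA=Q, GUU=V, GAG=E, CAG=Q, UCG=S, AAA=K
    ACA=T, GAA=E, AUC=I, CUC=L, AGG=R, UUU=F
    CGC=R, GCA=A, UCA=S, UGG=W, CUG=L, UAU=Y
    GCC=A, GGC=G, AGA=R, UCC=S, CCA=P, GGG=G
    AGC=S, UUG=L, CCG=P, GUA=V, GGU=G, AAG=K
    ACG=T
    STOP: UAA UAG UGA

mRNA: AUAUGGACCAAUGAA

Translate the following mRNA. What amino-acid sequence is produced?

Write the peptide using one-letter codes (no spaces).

Answer: MDQ

Derivation:
start AUG at pos 2
pos 2: AUG -> M; peptide=M
pos 5: GAC -> D; peptide=MD
pos 8: CAA -> Q; peptide=MDQ
pos 11: UGA -> STOP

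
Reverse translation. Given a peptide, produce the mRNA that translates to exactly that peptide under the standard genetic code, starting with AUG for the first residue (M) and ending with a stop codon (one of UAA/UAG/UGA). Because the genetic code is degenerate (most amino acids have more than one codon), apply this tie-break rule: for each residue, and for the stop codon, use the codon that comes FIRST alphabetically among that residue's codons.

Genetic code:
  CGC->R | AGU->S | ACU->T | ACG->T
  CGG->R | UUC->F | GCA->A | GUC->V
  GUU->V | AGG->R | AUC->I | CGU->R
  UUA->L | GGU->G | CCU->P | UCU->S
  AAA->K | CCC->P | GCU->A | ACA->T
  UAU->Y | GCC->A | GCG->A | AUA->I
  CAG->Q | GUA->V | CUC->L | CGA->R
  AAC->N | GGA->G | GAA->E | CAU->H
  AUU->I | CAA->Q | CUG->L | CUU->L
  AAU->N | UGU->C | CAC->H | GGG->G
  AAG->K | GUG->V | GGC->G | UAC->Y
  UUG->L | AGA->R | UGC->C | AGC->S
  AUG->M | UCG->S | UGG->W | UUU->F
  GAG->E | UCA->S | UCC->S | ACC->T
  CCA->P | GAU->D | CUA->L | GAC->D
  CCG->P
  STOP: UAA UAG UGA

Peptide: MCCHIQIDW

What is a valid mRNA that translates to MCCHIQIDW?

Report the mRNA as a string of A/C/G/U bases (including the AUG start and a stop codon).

Answer: mRNA: AUGUGCUGCCACAUACAAAUAGACUGGUAA

Derivation:
residue 1: M -> AUG (start codon)
residue 2: C codons sorted = UGC,UGU -> pick first = UGC
residue 3: C codons sorted = UGC,UGU -> pick first = UGC
residue 4: H codons sorted = CAC,CAU -> pick first = CAC
residue 5: I codons sorted = AUA,AUC,AUU -> pick first = AUA
residue 6: Q codons sorted = CAA,CAG -> pick first = CAA
residue 7: I codons sorted = AUA,AUC,AUU -> pick first = AUA
residue 8: D codons sorted = GAC,GAU -> pick first = GAC
residue 9: W -> UGG (only codon)
terminator: stop codons sorted = UAA,UAG,UGA -> pick first = UAA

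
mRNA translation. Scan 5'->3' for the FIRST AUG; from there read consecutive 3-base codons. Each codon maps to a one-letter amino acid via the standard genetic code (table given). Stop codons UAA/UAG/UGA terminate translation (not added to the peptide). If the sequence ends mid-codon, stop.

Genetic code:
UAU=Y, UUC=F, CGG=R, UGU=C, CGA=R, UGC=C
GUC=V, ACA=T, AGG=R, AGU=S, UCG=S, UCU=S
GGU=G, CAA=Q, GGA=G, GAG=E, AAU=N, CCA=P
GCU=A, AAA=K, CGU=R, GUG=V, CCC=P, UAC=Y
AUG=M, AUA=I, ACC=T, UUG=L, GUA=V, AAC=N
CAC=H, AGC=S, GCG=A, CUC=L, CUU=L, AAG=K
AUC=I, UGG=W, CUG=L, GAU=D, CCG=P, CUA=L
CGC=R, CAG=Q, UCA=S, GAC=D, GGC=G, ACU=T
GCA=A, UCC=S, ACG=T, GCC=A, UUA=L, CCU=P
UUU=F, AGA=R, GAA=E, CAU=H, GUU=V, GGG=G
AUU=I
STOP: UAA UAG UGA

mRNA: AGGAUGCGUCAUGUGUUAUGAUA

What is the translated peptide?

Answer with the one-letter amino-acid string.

Answer: MRHVL

Derivation:
start AUG at pos 3
pos 3: AUG -> M; peptide=M
pos 6: CGU -> R; peptide=MR
pos 9: CAU -> H; peptide=MRH
pos 12: GUG -> V; peptide=MRHV
pos 15: UUA -> L; peptide=MRHVL
pos 18: UGA -> STOP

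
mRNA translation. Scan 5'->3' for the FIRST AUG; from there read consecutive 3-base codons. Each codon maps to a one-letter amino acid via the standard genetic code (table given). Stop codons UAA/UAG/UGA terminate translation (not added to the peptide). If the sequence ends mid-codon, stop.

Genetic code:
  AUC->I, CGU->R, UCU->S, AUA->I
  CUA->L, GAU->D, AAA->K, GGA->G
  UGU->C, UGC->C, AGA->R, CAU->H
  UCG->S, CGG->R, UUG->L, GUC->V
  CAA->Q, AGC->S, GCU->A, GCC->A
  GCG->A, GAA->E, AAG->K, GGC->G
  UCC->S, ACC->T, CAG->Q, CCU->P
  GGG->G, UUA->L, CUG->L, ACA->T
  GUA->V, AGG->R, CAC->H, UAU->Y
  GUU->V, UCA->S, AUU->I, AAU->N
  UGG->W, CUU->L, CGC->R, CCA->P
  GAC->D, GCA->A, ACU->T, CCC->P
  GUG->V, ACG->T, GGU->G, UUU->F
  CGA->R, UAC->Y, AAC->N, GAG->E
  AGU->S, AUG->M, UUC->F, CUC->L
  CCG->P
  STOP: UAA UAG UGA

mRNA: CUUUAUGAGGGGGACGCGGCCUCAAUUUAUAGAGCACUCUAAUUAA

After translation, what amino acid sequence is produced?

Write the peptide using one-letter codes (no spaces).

Answer: MRGTRPQFIEHSN

Derivation:
start AUG at pos 4
pos 4: AUG -> M; peptide=M
pos 7: AGG -> R; peptide=MR
pos 10: GGG -> G; peptide=MRG
pos 13: ACG -> T; peptide=MRGT
pos 16: CGG -> R; peptide=MRGTR
pos 19: CCU -> P; peptide=MRGTRP
pos 22: CAA -> Q; peptide=MRGTRPQ
pos 25: UUU -> F; peptide=MRGTRPQF
pos 28: AUA -> I; peptide=MRGTRPQFI
pos 31: GAG -> E; peptide=MRGTRPQFIE
pos 34: CAC -> H; peptide=MRGTRPQFIEH
pos 37: UCU -> S; peptide=MRGTRPQFIEHS
pos 40: AAU -> N; peptide=MRGTRPQFIEHSN
pos 43: UAA -> STOP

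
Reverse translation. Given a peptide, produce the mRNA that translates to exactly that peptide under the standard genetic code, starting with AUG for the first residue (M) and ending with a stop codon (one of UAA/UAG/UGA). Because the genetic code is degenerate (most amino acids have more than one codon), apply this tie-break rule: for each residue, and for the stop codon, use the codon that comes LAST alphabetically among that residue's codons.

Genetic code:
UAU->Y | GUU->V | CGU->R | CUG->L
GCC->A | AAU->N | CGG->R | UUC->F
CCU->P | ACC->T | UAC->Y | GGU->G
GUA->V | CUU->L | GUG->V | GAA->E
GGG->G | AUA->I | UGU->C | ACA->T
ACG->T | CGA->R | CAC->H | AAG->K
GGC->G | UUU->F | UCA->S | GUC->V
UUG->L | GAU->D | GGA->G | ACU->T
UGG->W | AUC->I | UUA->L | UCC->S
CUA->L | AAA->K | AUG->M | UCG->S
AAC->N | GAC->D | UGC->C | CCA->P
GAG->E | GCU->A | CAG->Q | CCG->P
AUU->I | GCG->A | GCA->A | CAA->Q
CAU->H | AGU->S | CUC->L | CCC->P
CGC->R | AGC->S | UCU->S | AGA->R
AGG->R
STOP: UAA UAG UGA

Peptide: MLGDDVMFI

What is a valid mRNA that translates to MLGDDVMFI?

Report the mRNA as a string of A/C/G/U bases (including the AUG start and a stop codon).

Answer: mRNA: AUGUUGGGUGAUGAUGUUAUGUUUAUUUGA

Derivation:
residue 1: M -> AUG (start codon)
residue 2: L codons sorted = CUA,CUC,CUG,CUU,UUA,UUG -> pick last = UUG
residue 3: G codons sorted = GGA,GGC,GGG,GGU -> pick last = GGU
residue 4: D codons sorted = GAC,GAU -> pick last = GAU
residue 5: D codons sorted = GAC,GAU -> pick last = GAU
residue 6: V codons sorted = GUA,GUC,GUG,GUU -> pick last = GUU
residue 7: M -> AUG (only codon)
residue 8: F codons sorted = UUC,UUU -> pick last = UUU
residue 9: I codons sorted = AUA,AUC,AUU -> pick last = AUU
terminator: stop codons sorted = UAA,UAG,UGA -> pick last = UGA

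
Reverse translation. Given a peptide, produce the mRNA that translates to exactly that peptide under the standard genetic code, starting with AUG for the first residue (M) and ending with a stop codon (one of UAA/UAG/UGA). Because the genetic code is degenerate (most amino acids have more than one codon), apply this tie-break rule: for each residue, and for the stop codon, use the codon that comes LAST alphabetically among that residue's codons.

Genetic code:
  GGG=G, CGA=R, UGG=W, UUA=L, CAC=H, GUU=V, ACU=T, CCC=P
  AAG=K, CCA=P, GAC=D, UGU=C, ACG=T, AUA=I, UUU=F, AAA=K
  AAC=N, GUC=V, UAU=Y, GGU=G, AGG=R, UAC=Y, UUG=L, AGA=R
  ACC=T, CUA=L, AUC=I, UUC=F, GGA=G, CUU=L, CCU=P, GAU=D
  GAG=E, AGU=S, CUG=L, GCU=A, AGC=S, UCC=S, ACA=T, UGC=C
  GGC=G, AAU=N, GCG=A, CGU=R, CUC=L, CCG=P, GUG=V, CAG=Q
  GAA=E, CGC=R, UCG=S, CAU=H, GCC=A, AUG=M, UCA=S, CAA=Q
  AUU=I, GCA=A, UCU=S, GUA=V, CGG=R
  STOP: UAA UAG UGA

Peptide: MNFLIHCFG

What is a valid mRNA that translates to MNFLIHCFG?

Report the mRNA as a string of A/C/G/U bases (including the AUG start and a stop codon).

residue 1: M -> AUG (start codon)
residue 2: N codons sorted = AAC,AAU -> pick last = AAU
residue 3: F codons sorted = UUC,UUU -> pick last = UUU
residue 4: L codons sorted = CUA,CUC,CUG,CUU,UUA,UUG -> pick last = UUG
residue 5: I codons sorted = AUA,AUC,AUU -> pick last = AUU
residue 6: H codons sorted = CAC,CAU -> pick last = CAU
residue 7: C codons sorted = UGC,UGU -> pick last = UGU
residue 8: F codons sorted = UUC,UUU -> pick last = UUU
residue 9: G codons sorted = GGA,GGC,GGG,GGU -> pick last = GGU
terminator: stop codons sorted = UAA,UAG,UGA -> pick last = UGA

Answer: mRNA: AUGAAUUUUUUGAUUCAUUGUUUUGGUUGA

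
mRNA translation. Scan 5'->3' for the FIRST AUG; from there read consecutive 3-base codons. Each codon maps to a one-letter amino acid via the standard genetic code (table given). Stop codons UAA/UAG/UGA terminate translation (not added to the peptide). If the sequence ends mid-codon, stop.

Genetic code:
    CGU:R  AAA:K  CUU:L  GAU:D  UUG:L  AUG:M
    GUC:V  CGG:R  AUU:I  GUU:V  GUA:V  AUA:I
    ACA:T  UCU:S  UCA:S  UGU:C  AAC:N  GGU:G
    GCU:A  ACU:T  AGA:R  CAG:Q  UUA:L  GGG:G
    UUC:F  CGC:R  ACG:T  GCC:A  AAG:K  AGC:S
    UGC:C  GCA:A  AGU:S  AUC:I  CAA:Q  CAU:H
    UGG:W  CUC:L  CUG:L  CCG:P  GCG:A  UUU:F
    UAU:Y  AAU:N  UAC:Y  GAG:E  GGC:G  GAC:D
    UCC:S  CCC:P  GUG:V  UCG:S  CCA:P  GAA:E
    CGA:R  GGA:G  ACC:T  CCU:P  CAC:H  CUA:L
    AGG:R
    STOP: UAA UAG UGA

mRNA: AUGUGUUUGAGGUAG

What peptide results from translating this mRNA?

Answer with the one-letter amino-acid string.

start AUG at pos 0
pos 0: AUG -> M; peptide=M
pos 3: UGU -> C; peptide=MC
pos 6: UUG -> L; peptide=MCL
pos 9: AGG -> R; peptide=MCLR
pos 12: UAG -> STOP

Answer: MCLR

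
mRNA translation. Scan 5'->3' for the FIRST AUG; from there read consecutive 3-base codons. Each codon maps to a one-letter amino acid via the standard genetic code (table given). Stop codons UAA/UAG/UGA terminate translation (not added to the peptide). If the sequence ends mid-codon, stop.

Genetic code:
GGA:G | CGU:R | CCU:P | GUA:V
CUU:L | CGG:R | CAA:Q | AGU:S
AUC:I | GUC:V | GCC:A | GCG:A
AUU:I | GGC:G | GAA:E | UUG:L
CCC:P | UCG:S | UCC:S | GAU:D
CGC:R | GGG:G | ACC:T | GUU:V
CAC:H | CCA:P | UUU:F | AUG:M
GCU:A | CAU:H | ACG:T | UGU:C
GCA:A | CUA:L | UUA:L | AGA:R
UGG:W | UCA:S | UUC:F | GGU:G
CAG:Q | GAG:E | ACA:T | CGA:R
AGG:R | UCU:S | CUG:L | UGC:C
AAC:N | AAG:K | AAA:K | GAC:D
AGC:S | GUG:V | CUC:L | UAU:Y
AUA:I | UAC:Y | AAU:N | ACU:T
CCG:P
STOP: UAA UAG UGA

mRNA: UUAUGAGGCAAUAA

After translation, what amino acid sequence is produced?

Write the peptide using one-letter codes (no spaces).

Answer: MRQ

Derivation:
start AUG at pos 2
pos 2: AUG -> M; peptide=M
pos 5: AGG -> R; peptide=MR
pos 8: CAA -> Q; peptide=MRQ
pos 11: UAA -> STOP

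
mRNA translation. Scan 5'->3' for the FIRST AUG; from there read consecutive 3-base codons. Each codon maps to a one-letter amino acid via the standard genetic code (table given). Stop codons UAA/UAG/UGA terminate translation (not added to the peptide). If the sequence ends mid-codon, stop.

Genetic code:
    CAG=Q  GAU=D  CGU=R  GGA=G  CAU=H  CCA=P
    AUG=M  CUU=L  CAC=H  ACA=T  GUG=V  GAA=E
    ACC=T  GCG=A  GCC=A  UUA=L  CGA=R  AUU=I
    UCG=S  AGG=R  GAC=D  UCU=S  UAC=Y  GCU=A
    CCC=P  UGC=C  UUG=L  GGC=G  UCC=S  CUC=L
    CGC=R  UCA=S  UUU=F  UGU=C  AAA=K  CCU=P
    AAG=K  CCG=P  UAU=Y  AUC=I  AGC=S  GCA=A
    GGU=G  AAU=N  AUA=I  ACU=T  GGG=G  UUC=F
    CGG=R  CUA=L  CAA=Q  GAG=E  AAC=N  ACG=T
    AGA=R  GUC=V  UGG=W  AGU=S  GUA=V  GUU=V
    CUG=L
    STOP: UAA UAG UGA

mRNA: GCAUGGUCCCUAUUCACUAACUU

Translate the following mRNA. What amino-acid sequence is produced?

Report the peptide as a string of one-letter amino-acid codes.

Answer: MVPIH

Derivation:
start AUG at pos 2
pos 2: AUG -> M; peptide=M
pos 5: GUC -> V; peptide=MV
pos 8: CCU -> P; peptide=MVP
pos 11: AUU -> I; peptide=MVPI
pos 14: CAC -> H; peptide=MVPIH
pos 17: UAA -> STOP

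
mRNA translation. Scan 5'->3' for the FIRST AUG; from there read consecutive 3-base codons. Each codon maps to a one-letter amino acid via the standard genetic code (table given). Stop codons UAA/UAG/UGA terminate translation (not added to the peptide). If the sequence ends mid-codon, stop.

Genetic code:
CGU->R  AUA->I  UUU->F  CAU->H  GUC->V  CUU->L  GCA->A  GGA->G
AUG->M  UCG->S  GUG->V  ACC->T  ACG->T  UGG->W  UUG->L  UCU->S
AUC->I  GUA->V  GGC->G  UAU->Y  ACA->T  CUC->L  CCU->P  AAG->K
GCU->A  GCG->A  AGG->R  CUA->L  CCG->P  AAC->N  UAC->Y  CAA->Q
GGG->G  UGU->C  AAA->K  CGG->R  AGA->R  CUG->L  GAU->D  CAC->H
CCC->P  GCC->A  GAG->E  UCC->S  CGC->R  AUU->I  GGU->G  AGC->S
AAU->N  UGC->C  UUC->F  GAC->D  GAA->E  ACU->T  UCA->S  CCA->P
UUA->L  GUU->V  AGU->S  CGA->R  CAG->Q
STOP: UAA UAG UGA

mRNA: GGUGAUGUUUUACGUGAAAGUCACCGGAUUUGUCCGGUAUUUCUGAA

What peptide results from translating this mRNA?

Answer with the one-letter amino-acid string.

Answer: MFYVKVTGFVRYF

Derivation:
start AUG at pos 4
pos 4: AUG -> M; peptide=M
pos 7: UUU -> F; peptide=MF
pos 10: UAC -> Y; peptide=MFY
pos 13: GUG -> V; peptide=MFYV
pos 16: AAA -> K; peptide=MFYVK
pos 19: GUC -> V; peptide=MFYVKV
pos 22: ACC -> T; peptide=MFYVKVT
pos 25: GGA -> G; peptide=MFYVKVTG
pos 28: UUU -> F; peptide=MFYVKVTGF
pos 31: GUC -> V; peptide=MFYVKVTGFV
pos 34: CGG -> R; peptide=MFYVKVTGFVR
pos 37: UAU -> Y; peptide=MFYVKVTGFVRY
pos 40: UUC -> F; peptide=MFYVKVTGFVRYF
pos 43: UGA -> STOP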